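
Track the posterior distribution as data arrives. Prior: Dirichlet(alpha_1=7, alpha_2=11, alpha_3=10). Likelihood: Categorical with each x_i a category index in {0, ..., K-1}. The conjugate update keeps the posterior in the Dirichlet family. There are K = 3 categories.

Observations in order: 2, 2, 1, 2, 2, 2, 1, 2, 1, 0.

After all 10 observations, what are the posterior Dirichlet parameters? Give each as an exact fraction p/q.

alpha_1=8, alpha_2=14, alpha_3=16

obs 1: x=2 → posterior Dirichlet(7, 11, 11)
obs 2: x=2 → posterior Dirichlet(7, 11, 12)
obs 3: x=1 → posterior Dirichlet(7, 12, 12)
obs 4: x=2 → posterior Dirichlet(7, 12, 13)
obs 5: x=2 → posterior Dirichlet(7, 12, 14)
obs 6: x=2 → posterior Dirichlet(7, 12, 15)
obs 7: x=1 → posterior Dirichlet(7, 13, 15)
obs 8: x=2 → posterior Dirichlet(7, 13, 16)
obs 9: x=1 → posterior Dirichlet(7, 14, 16)
obs 10: x=0 → posterior Dirichlet(8, 14, 16)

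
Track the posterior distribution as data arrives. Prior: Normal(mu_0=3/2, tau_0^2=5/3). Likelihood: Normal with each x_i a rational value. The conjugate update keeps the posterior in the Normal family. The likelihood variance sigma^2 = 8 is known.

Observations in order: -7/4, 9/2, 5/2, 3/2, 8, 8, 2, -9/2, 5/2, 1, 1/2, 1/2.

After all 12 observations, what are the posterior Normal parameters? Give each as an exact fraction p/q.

mu_0=213/112, tau_0^2=10/21

obs 1: x=-7/4 → posterior Normal(109/116, 40/29)
obs 2: x=9/2 → posterior Normal(199/136, 20/17)
obs 3: x=5/2 → posterior Normal(83/52, 40/39)
obs 4: x=3/2 → posterior Normal(279/176, 10/11)
obs 5: x=8 → posterior Normal(439/196, 40/49)
obs 6: x=8 → posterior Normal(599/216, 20/27)
obs 7: x=2 → posterior Normal(639/236, 40/59)
obs 8: x=-9/2 → posterior Normal(549/256, 5/8)
obs 9: x=5/2 → posterior Normal(599/276, 40/69)
obs 10: x=1 → posterior Normal(619/296, 20/37)
obs 11: x=1/2 → posterior Normal(629/316, 40/79)
obs 12: x=1/2 → posterior Normal(213/112, 10/21)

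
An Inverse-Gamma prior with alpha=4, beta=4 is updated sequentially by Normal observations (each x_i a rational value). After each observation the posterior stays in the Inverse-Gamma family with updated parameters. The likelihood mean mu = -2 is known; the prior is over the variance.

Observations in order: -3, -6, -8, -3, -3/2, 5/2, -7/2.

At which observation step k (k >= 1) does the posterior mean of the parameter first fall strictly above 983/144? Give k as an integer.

k = 6

obs 1: x=-3 → posterior Inverse-Gamma(9/2, 9/2)
obs 2: x=-6 → posterior Inverse-Gamma(5, 25/2)
obs 3: x=-8 → posterior Inverse-Gamma(11/2, 61/2)
obs 4: x=-3 → posterior Inverse-Gamma(6, 31)
obs 5: x=-3/2 → posterior Inverse-Gamma(13/2, 249/8)
obs 6: x=5/2 → posterior Inverse-Gamma(7, 165/4)
obs 7: x=-7/2 → posterior Inverse-Gamma(15/2, 339/8)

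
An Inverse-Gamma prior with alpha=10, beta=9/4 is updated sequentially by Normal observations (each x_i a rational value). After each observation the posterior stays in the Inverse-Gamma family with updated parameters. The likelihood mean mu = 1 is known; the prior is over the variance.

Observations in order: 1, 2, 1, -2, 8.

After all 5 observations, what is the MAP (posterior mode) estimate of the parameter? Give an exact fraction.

127/54

obs 1: x=1 → posterior Inverse-Gamma(21/2, 9/4)
obs 2: x=2 → posterior Inverse-Gamma(11, 11/4)
obs 3: x=1 → posterior Inverse-Gamma(23/2, 11/4)
obs 4: x=-2 → posterior Inverse-Gamma(12, 29/4)
obs 5: x=8 → posterior Inverse-Gamma(25/2, 127/4)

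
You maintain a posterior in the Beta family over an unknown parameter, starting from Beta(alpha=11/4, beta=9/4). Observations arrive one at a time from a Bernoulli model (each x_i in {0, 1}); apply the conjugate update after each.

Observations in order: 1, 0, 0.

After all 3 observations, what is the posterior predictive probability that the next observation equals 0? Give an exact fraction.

obs 1: x=1 → posterior Beta(15/4, 9/4)
obs 2: x=0 → posterior Beta(15/4, 13/4)
obs 3: x=0 → posterior Beta(15/4, 17/4)

17/32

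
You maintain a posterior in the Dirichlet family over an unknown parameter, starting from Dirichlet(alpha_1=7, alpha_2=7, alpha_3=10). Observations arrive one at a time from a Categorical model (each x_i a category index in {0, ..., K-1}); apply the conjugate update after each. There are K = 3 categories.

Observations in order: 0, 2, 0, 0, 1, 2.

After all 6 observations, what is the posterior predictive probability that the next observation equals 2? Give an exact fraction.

2/5

obs 1: x=0 → posterior Dirichlet(8, 7, 10)
obs 2: x=2 → posterior Dirichlet(8, 7, 11)
obs 3: x=0 → posterior Dirichlet(9, 7, 11)
obs 4: x=0 → posterior Dirichlet(10, 7, 11)
obs 5: x=1 → posterior Dirichlet(10, 8, 11)
obs 6: x=2 → posterior Dirichlet(10, 8, 12)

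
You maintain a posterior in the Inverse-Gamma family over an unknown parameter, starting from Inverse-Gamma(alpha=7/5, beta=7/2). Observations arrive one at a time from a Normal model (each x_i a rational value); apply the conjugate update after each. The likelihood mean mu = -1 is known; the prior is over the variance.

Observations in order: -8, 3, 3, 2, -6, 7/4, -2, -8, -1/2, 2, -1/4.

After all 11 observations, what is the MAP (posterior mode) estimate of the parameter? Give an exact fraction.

7575/632

obs 1: x=-8 → posterior Inverse-Gamma(19/10, 28)
obs 2: x=3 → posterior Inverse-Gamma(12/5, 36)
obs 3: x=3 → posterior Inverse-Gamma(29/10, 44)
obs 4: x=2 → posterior Inverse-Gamma(17/5, 97/2)
obs 5: x=-6 → posterior Inverse-Gamma(39/10, 61)
obs 6: x=7/4 → posterior Inverse-Gamma(22/5, 2073/32)
obs 7: x=-2 → posterior Inverse-Gamma(49/10, 2089/32)
obs 8: x=-8 → posterior Inverse-Gamma(27/5, 2873/32)
obs 9: x=-1/2 → posterior Inverse-Gamma(59/10, 2877/32)
obs 10: x=2 → posterior Inverse-Gamma(32/5, 3021/32)
obs 11: x=-1/4 → posterior Inverse-Gamma(69/10, 1515/16)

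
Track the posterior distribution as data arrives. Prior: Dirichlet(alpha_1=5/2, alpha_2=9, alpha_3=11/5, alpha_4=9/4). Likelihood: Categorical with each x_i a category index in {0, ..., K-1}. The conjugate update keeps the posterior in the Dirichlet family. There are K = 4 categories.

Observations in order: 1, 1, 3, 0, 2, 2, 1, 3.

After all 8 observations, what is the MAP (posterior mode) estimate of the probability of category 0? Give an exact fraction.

50/399

obs 1: x=1 → posterior Dirichlet(5/2, 10, 11/5, 9/4)
obs 2: x=1 → posterior Dirichlet(5/2, 11, 11/5, 9/4)
obs 3: x=3 → posterior Dirichlet(5/2, 11, 11/5, 13/4)
obs 4: x=0 → posterior Dirichlet(7/2, 11, 11/5, 13/4)
obs 5: x=2 → posterior Dirichlet(7/2, 11, 16/5, 13/4)
obs 6: x=2 → posterior Dirichlet(7/2, 11, 21/5, 13/4)
obs 7: x=1 → posterior Dirichlet(7/2, 12, 21/5, 13/4)
obs 8: x=3 → posterior Dirichlet(7/2, 12, 21/5, 17/4)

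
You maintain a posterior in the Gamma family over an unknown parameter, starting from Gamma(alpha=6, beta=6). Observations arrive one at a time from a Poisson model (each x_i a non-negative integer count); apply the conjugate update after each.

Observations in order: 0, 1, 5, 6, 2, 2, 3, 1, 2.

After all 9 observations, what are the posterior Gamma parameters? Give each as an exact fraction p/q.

alpha=28, beta=15

obs 1: x=0 → posterior Gamma(6, 7)
obs 2: x=1 → posterior Gamma(7, 8)
obs 3: x=5 → posterior Gamma(12, 9)
obs 4: x=6 → posterior Gamma(18, 10)
obs 5: x=2 → posterior Gamma(20, 11)
obs 6: x=2 → posterior Gamma(22, 12)
obs 7: x=3 → posterior Gamma(25, 13)
obs 8: x=1 → posterior Gamma(26, 14)
obs 9: x=2 → posterior Gamma(28, 15)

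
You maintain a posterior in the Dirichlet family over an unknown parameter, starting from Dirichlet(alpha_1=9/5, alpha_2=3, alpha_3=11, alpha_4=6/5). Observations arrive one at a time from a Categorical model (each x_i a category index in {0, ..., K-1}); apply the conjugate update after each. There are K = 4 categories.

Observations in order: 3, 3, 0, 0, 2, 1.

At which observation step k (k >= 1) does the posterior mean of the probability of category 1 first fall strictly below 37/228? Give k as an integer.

k = 2

obs 1: x=3 → posterior Dirichlet(9/5, 3, 11, 11/5)
obs 2: x=3 → posterior Dirichlet(9/5, 3, 11, 16/5)
obs 3: x=0 → posterior Dirichlet(14/5, 3, 11, 16/5)
obs 4: x=0 → posterior Dirichlet(19/5, 3, 11, 16/5)
obs 5: x=2 → posterior Dirichlet(19/5, 3, 12, 16/5)
obs 6: x=1 → posterior Dirichlet(19/5, 4, 12, 16/5)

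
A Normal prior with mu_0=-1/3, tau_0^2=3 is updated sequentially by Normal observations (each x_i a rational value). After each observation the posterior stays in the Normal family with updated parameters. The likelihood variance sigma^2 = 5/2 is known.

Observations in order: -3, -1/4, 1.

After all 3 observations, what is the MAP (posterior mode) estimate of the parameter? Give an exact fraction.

-91/138

obs 1: x=-3 → posterior Normal(-59/33, 15/11)
obs 2: x=-1/4 → posterior Normal(-127/102, 15/17)
obs 3: x=1 → posterior Normal(-91/138, 15/23)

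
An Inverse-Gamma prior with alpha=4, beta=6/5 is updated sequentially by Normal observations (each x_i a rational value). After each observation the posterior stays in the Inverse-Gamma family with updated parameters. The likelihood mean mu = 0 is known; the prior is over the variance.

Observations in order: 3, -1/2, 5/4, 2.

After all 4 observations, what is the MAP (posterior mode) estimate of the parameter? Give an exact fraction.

obs 1: x=3 → posterior Inverse-Gamma(9/2, 57/10)
obs 2: x=-1/2 → posterior Inverse-Gamma(5, 233/40)
obs 3: x=5/4 → posterior Inverse-Gamma(11/2, 1057/160)
obs 4: x=2 → posterior Inverse-Gamma(6, 1377/160)

1377/1120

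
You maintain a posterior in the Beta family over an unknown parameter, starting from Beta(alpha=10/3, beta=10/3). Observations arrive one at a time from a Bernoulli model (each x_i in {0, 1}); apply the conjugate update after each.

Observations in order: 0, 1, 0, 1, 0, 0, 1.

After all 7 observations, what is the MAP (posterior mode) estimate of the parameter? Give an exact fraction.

obs 1: x=0 → posterior Beta(10/3, 13/3)
obs 2: x=1 → posterior Beta(13/3, 13/3)
obs 3: x=0 → posterior Beta(13/3, 16/3)
obs 4: x=1 → posterior Beta(16/3, 16/3)
obs 5: x=0 → posterior Beta(16/3, 19/3)
obs 6: x=0 → posterior Beta(16/3, 22/3)
obs 7: x=1 → posterior Beta(19/3, 22/3)

16/35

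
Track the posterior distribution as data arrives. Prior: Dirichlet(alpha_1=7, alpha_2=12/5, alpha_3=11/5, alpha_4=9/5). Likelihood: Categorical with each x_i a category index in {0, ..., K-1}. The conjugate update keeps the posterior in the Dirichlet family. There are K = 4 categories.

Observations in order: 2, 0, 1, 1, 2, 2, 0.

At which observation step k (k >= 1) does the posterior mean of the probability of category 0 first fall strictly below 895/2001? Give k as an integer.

k = 5

obs 1: x=2 → posterior Dirichlet(7, 12/5, 16/5, 9/5)
obs 2: x=0 → posterior Dirichlet(8, 12/5, 16/5, 9/5)
obs 3: x=1 → posterior Dirichlet(8, 17/5, 16/5, 9/5)
obs 4: x=1 → posterior Dirichlet(8, 22/5, 16/5, 9/5)
obs 5: x=2 → posterior Dirichlet(8, 22/5, 21/5, 9/5)
obs 6: x=2 → posterior Dirichlet(8, 22/5, 26/5, 9/5)
obs 7: x=0 → posterior Dirichlet(9, 22/5, 26/5, 9/5)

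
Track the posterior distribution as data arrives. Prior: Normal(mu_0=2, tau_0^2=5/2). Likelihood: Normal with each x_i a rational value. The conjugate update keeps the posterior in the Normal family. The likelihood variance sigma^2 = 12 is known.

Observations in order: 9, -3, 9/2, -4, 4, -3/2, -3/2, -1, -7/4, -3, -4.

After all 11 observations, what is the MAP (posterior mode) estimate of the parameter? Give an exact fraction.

obs 1: x=9 → posterior Normal(93/29, 60/29)
obs 2: x=-3 → posterior Normal(39/17, 30/17)
obs 3: x=9/2 → posterior Normal(67/26, 20/13)
obs 4: x=-4 → posterior Normal(161/88, 15/11)
obs 5: x=4 → posterior Normal(201/98, 60/49)
obs 6: x=-3/2 → posterior Normal(31/18, 10/9)
obs 7: x=-3/2 → posterior Normal(171/118, 60/59)
obs 8: x=-1 → posterior Normal(161/128, 15/16)
obs 9: x=-7/4 → posterior Normal(287/276, 20/23)
obs 10: x=-3 → posterior Normal(227/296, 30/37)
obs 11: x=-4 → posterior Normal(147/316, 60/79)

147/316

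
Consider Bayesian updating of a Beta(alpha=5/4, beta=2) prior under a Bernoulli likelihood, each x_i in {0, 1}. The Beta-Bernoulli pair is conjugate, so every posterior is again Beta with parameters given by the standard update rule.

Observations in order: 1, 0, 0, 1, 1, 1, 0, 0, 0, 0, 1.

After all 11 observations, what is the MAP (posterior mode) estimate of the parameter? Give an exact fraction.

3/7

obs 1: x=1 → posterior Beta(9/4, 2)
obs 2: x=0 → posterior Beta(9/4, 3)
obs 3: x=0 → posterior Beta(9/4, 4)
obs 4: x=1 → posterior Beta(13/4, 4)
obs 5: x=1 → posterior Beta(17/4, 4)
obs 6: x=1 → posterior Beta(21/4, 4)
obs 7: x=0 → posterior Beta(21/4, 5)
obs 8: x=0 → posterior Beta(21/4, 6)
obs 9: x=0 → posterior Beta(21/4, 7)
obs 10: x=0 → posterior Beta(21/4, 8)
obs 11: x=1 → posterior Beta(25/4, 8)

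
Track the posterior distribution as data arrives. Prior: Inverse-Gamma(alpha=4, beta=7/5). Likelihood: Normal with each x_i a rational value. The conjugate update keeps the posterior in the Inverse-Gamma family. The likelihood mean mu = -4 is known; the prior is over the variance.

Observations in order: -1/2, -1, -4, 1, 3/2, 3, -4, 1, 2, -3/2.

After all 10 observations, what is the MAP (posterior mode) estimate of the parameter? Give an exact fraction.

obs 1: x=-1/2 → posterior Inverse-Gamma(9/2, 301/40)
obs 2: x=-1 → posterior Inverse-Gamma(5, 481/40)
obs 3: x=-4 → posterior Inverse-Gamma(11/2, 481/40)
obs 4: x=1 → posterior Inverse-Gamma(6, 981/40)
obs 5: x=3/2 → posterior Inverse-Gamma(13/2, 793/20)
obs 6: x=3 → posterior Inverse-Gamma(7, 1283/20)
obs 7: x=-4 → posterior Inverse-Gamma(15/2, 1283/20)
obs 8: x=1 → posterior Inverse-Gamma(8, 1533/20)
obs 9: x=2 → posterior Inverse-Gamma(17/2, 1893/20)
obs 10: x=-3/2 → posterior Inverse-Gamma(9, 3911/40)

3911/400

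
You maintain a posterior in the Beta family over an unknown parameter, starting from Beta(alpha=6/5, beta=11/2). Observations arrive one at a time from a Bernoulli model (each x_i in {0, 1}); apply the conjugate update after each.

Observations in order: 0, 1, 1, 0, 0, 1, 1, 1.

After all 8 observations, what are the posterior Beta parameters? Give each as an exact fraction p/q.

obs 1: x=0 → posterior Beta(6/5, 13/2)
obs 2: x=1 → posterior Beta(11/5, 13/2)
obs 3: x=1 → posterior Beta(16/5, 13/2)
obs 4: x=0 → posterior Beta(16/5, 15/2)
obs 5: x=0 → posterior Beta(16/5, 17/2)
obs 6: x=1 → posterior Beta(21/5, 17/2)
obs 7: x=1 → posterior Beta(26/5, 17/2)
obs 8: x=1 → posterior Beta(31/5, 17/2)

alpha=31/5, beta=17/2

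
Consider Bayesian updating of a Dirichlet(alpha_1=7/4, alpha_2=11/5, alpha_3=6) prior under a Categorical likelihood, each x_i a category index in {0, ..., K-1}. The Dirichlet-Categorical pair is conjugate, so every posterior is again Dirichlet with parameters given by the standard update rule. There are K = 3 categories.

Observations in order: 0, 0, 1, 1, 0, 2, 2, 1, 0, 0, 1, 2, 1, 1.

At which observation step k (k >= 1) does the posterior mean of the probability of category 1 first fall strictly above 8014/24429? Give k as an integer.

obs 1: x=0 → posterior Dirichlet(11/4, 11/5, 6)
obs 2: x=0 → posterior Dirichlet(15/4, 11/5, 6)
obs 3: x=1 → posterior Dirichlet(15/4, 16/5, 6)
obs 4: x=1 → posterior Dirichlet(15/4, 21/5, 6)
obs 5: x=0 → posterior Dirichlet(19/4, 21/5, 6)
obs 6: x=2 → posterior Dirichlet(19/4, 21/5, 7)
obs 7: x=2 → posterior Dirichlet(19/4, 21/5, 8)
obs 8: x=1 → posterior Dirichlet(19/4, 26/5, 8)
obs 9: x=0 → posterior Dirichlet(23/4, 26/5, 8)
obs 10: x=0 → posterior Dirichlet(27/4, 26/5, 8)
obs 11: x=1 → posterior Dirichlet(27/4, 31/5, 8)
obs 12: x=2 → posterior Dirichlet(27/4, 31/5, 9)
obs 13: x=1 → posterior Dirichlet(27/4, 36/5, 9)
obs 14: x=1 → posterior Dirichlet(27/4, 41/5, 9)

k = 14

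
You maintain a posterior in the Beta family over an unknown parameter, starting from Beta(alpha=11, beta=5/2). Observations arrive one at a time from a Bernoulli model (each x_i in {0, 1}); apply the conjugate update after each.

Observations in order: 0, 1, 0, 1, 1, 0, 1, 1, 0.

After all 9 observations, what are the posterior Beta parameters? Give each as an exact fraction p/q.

obs 1: x=0 → posterior Beta(11, 7/2)
obs 2: x=1 → posterior Beta(12, 7/2)
obs 3: x=0 → posterior Beta(12, 9/2)
obs 4: x=1 → posterior Beta(13, 9/2)
obs 5: x=1 → posterior Beta(14, 9/2)
obs 6: x=0 → posterior Beta(14, 11/2)
obs 7: x=1 → posterior Beta(15, 11/2)
obs 8: x=1 → posterior Beta(16, 11/2)
obs 9: x=0 → posterior Beta(16, 13/2)

alpha=16, beta=13/2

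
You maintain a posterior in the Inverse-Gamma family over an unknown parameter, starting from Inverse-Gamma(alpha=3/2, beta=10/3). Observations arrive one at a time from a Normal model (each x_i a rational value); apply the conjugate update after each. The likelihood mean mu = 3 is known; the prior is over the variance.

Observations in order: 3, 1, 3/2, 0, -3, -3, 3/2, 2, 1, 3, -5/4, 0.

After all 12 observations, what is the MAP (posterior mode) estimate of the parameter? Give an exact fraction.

obs 1: x=3 → posterior Inverse-Gamma(2, 10/3)
obs 2: x=1 → posterior Inverse-Gamma(5/2, 16/3)
obs 3: x=3/2 → posterior Inverse-Gamma(3, 155/24)
obs 4: x=0 → posterior Inverse-Gamma(7/2, 263/24)
obs 5: x=-3 → posterior Inverse-Gamma(4, 695/24)
obs 6: x=-3 → posterior Inverse-Gamma(9/2, 1127/24)
obs 7: x=3/2 → posterior Inverse-Gamma(5, 577/12)
obs 8: x=2 → posterior Inverse-Gamma(11/2, 583/12)
obs 9: x=1 → posterior Inverse-Gamma(6, 607/12)
obs 10: x=3 → posterior Inverse-Gamma(13/2, 607/12)
obs 11: x=-5/4 → posterior Inverse-Gamma(7, 5723/96)
obs 12: x=0 → posterior Inverse-Gamma(15/2, 6155/96)

6155/816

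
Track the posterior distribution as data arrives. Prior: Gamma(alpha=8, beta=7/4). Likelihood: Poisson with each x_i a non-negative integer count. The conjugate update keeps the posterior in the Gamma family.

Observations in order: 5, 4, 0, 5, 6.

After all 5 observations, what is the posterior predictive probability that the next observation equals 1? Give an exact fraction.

1340921700446946216323506882992309275836272/17761887753093897979823770061456102763834271

obs 1: x=5 → posterior Gamma(13, 11/4)
obs 2: x=4 → posterior Gamma(17, 15/4)
obs 3: x=0 → posterior Gamma(17, 19/4)
obs 4: x=5 → posterior Gamma(22, 23/4)
obs 5: x=6 → posterior Gamma(28, 27/4)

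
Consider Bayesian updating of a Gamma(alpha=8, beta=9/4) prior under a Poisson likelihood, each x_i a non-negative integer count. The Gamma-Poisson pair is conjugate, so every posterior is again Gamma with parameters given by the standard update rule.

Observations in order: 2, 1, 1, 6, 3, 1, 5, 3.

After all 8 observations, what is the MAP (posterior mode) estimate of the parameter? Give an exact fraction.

obs 1: x=2 → posterior Gamma(10, 13/4)
obs 2: x=1 → posterior Gamma(11, 17/4)
obs 3: x=1 → posterior Gamma(12, 21/4)
obs 4: x=6 → posterior Gamma(18, 25/4)
obs 5: x=3 → posterior Gamma(21, 29/4)
obs 6: x=1 → posterior Gamma(22, 33/4)
obs 7: x=5 → posterior Gamma(27, 37/4)
obs 8: x=3 → posterior Gamma(30, 41/4)

116/41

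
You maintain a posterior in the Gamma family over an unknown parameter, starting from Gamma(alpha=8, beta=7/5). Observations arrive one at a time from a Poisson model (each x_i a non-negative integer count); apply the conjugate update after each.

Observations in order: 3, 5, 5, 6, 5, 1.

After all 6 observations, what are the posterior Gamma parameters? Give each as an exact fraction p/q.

obs 1: x=3 → posterior Gamma(11, 12/5)
obs 2: x=5 → posterior Gamma(16, 17/5)
obs 3: x=5 → posterior Gamma(21, 22/5)
obs 4: x=6 → posterior Gamma(27, 27/5)
obs 5: x=5 → posterior Gamma(32, 32/5)
obs 6: x=1 → posterior Gamma(33, 37/5)

alpha=33, beta=37/5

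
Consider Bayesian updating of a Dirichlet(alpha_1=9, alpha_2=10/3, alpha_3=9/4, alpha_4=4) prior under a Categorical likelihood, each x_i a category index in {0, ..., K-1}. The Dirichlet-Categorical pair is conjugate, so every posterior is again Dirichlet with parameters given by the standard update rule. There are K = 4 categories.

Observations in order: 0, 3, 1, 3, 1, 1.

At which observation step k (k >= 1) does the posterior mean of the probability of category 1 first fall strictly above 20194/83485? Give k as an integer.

k = 6

obs 1: x=0 → posterior Dirichlet(10, 10/3, 9/4, 4)
obs 2: x=3 → posterior Dirichlet(10, 10/3, 9/4, 5)
obs 3: x=1 → posterior Dirichlet(10, 13/3, 9/4, 5)
obs 4: x=3 → posterior Dirichlet(10, 13/3, 9/4, 6)
obs 5: x=1 → posterior Dirichlet(10, 16/3, 9/4, 6)
obs 6: x=1 → posterior Dirichlet(10, 19/3, 9/4, 6)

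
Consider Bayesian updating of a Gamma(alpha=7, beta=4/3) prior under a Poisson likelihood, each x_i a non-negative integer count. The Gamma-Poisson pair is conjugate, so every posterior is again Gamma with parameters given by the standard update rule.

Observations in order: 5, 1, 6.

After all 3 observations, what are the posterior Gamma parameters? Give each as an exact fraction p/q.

alpha=19, beta=13/3

obs 1: x=5 → posterior Gamma(12, 7/3)
obs 2: x=1 → posterior Gamma(13, 10/3)
obs 3: x=6 → posterior Gamma(19, 13/3)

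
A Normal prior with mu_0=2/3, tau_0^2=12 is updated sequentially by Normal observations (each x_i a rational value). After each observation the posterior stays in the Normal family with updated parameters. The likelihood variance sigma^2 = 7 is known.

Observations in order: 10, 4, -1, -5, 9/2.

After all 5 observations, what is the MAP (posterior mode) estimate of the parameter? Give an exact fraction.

obs 1: x=10 → posterior Normal(374/57, 84/19)
obs 2: x=4 → posterior Normal(518/93, 84/31)
obs 3: x=-1 → posterior Normal(482/129, 84/43)
obs 4: x=-5 → posterior Normal(302/165, 84/55)
obs 5: x=9/2 → posterior Normal(464/201, 84/67)

464/201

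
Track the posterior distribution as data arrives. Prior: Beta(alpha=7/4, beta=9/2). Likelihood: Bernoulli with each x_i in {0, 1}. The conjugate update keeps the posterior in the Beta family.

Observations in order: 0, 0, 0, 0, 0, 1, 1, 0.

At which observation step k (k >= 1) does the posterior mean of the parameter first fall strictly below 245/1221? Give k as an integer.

k = 3

obs 1: x=0 → posterior Beta(7/4, 11/2)
obs 2: x=0 → posterior Beta(7/4, 13/2)
obs 3: x=0 → posterior Beta(7/4, 15/2)
obs 4: x=0 → posterior Beta(7/4, 17/2)
obs 5: x=0 → posterior Beta(7/4, 19/2)
obs 6: x=1 → posterior Beta(11/4, 19/2)
obs 7: x=1 → posterior Beta(15/4, 19/2)
obs 8: x=0 → posterior Beta(15/4, 21/2)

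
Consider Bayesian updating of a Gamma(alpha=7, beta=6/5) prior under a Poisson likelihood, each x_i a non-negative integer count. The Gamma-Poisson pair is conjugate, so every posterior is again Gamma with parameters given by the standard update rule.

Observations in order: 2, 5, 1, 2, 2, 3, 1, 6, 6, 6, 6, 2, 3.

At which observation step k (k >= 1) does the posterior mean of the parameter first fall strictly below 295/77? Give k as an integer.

k = 3

obs 1: x=2 → posterior Gamma(9, 11/5)
obs 2: x=5 → posterior Gamma(14, 16/5)
obs 3: x=1 → posterior Gamma(15, 21/5)
obs 4: x=2 → posterior Gamma(17, 26/5)
obs 5: x=2 → posterior Gamma(19, 31/5)
obs 6: x=3 → posterior Gamma(22, 36/5)
obs 7: x=1 → posterior Gamma(23, 41/5)
obs 8: x=6 → posterior Gamma(29, 46/5)
obs 9: x=6 → posterior Gamma(35, 51/5)
obs 10: x=6 → posterior Gamma(41, 56/5)
obs 11: x=6 → posterior Gamma(47, 61/5)
obs 12: x=2 → posterior Gamma(49, 66/5)
obs 13: x=3 → posterior Gamma(52, 71/5)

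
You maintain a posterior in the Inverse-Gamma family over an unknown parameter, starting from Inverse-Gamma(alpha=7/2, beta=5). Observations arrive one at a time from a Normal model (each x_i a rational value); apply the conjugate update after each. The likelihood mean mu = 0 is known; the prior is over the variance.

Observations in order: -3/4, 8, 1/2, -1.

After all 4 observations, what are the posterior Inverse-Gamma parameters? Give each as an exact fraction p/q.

alpha=11/2, beta=1213/32

obs 1: x=-3/4 → posterior Inverse-Gamma(4, 169/32)
obs 2: x=8 → posterior Inverse-Gamma(9/2, 1193/32)
obs 3: x=1/2 → posterior Inverse-Gamma(5, 1197/32)
obs 4: x=-1 → posterior Inverse-Gamma(11/2, 1213/32)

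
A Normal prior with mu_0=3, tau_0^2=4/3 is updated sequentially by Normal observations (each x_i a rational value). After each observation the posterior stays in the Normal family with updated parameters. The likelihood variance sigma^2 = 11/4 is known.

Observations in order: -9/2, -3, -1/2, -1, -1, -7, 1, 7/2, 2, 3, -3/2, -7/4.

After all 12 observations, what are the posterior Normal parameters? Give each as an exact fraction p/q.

mu_0=-73/225, tau_0^2=44/225

obs 1: x=-9/2 → posterior Normal(27/49, 44/49)
obs 2: x=-3 → posterior Normal(-21/65, 44/65)
obs 3: x=-1/2 → posterior Normal(-29/81, 44/81)
obs 4: x=-1 → posterior Normal(-45/97, 44/97)
obs 5: x=-1 → posterior Normal(-61/113, 44/113)
obs 6: x=-7 → posterior Normal(-173/129, 44/129)
obs 7: x=1 → posterior Normal(-157/145, 44/145)
obs 8: x=7/2 → posterior Normal(-101/161, 44/161)
obs 9: x=2 → posterior Normal(-23/59, 44/177)
obs 10: x=3 → posterior Normal(-21/193, 44/193)
obs 11: x=-3/2 → posterior Normal(-45/209, 4/19)
obs 12: x=-7/4 → posterior Normal(-73/225, 44/225)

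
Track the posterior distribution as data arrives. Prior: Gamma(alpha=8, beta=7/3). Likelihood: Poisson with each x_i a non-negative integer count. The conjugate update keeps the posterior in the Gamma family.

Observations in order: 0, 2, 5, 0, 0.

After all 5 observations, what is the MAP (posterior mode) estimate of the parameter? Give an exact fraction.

obs 1: x=0 → posterior Gamma(8, 10/3)
obs 2: x=2 → posterior Gamma(10, 13/3)
obs 3: x=5 → posterior Gamma(15, 16/3)
obs 4: x=0 → posterior Gamma(15, 19/3)
obs 5: x=0 → posterior Gamma(15, 22/3)

21/11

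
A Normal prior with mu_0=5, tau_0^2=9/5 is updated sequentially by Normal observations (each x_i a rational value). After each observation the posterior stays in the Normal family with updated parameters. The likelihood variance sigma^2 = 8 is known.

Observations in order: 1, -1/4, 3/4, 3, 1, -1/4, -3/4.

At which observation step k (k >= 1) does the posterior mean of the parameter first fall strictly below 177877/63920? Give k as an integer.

k = 6

obs 1: x=1 → posterior Normal(209/49, 72/49)
obs 2: x=-1/4 → posterior Normal(827/232, 36/29)
obs 3: x=3/4 → posterior Normal(427/134, 72/67)
obs 4: x=3 → posterior Normal(481/152, 18/19)
obs 5: x=1 → posterior Normal(499/170, 72/85)
obs 6: x=-1/4 → posterior Normal(989/376, 36/47)
obs 7: x=-3/4 → posterior Normal(481/206, 72/103)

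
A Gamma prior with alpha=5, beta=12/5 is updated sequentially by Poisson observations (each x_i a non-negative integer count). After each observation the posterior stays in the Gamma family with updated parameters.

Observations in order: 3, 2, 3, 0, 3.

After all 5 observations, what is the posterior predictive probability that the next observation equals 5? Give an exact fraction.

obs 1: x=3 → posterior Gamma(8, 17/5)
obs 2: x=2 → posterior Gamma(10, 22/5)
obs 3: x=3 → posterior Gamma(13, 27/5)
obs 4: x=0 → posterior Gamma(13, 32/5)
obs 5: x=3 → posterior Gamma(16, 37/5)

12453176088412952296920562009375/255266521891295833680822246703104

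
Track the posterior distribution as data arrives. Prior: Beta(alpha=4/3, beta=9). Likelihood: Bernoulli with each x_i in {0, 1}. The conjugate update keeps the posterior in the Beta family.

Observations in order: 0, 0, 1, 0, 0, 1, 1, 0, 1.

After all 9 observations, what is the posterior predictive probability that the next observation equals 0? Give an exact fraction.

21/29

obs 1: x=0 → posterior Beta(4/3, 10)
obs 2: x=0 → posterior Beta(4/3, 11)
obs 3: x=1 → posterior Beta(7/3, 11)
obs 4: x=0 → posterior Beta(7/3, 12)
obs 5: x=0 → posterior Beta(7/3, 13)
obs 6: x=1 → posterior Beta(10/3, 13)
obs 7: x=1 → posterior Beta(13/3, 13)
obs 8: x=0 → posterior Beta(13/3, 14)
obs 9: x=1 → posterior Beta(16/3, 14)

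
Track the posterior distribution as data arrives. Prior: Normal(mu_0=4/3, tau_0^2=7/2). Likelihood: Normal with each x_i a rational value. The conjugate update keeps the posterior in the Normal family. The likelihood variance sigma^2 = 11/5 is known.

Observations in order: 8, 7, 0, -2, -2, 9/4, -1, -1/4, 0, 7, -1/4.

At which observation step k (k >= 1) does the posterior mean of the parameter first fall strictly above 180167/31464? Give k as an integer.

k = 2

obs 1: x=8 → posterior Normal(928/171, 77/57)
obs 2: x=7 → posterior Normal(1663/276, 77/92)
obs 3: x=0 → posterior Normal(1663/381, 77/127)
obs 4: x=-2 → posterior Normal(1453/486, 77/162)
obs 5: x=-2 → posterior Normal(1243/591, 77/197)
obs 6: x=9/4 → posterior Normal(5917/2784, 77/232)
obs 7: x=-1 → posterior Normal(5497/3204, 77/267)
obs 8: x=-1/4 → posterior Normal(674/453, 77/302)
obs 9: x=0 → posterior Normal(4/3, 77/337)
obs 10: x=7 → posterior Normal(2083/1116, 77/372)
obs 11: x=-1/4 → posterior Normal(8227/4884, 7/37)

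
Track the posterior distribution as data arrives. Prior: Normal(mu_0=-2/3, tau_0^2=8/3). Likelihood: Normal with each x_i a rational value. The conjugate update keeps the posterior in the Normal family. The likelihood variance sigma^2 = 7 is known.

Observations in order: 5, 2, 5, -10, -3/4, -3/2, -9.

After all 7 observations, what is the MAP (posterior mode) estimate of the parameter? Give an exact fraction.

obs 1: x=5 → posterior Normal(26/29, 56/29)
obs 2: x=2 → posterior Normal(42/37, 56/37)
obs 3: x=5 → posterior Normal(82/45, 56/45)
obs 4: x=-10 → posterior Normal(2/53, 56/53)
obs 5: x=-3/4 → posterior Normal(-4/61, 56/61)
obs 6: x=-3/2 → posterior Normal(-16/69, 56/69)
obs 7: x=-9 → posterior Normal(-8/7, 8/11)

-8/7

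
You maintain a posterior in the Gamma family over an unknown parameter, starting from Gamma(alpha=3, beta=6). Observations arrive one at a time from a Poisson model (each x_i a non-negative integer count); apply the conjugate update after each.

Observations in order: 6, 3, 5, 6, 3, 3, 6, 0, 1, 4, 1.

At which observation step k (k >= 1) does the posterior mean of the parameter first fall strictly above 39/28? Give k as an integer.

obs 1: x=6 → posterior Gamma(9, 7)
obs 2: x=3 → posterior Gamma(12, 8)
obs 3: x=5 → posterior Gamma(17, 9)
obs 4: x=6 → posterior Gamma(23, 10)
obs 5: x=3 → posterior Gamma(26, 11)
obs 6: x=3 → posterior Gamma(29, 12)
obs 7: x=6 → posterior Gamma(35, 13)
obs 8: x=0 → posterior Gamma(35, 14)
obs 9: x=1 → posterior Gamma(36, 15)
obs 10: x=4 → posterior Gamma(40, 16)
obs 11: x=1 → posterior Gamma(41, 17)

k = 2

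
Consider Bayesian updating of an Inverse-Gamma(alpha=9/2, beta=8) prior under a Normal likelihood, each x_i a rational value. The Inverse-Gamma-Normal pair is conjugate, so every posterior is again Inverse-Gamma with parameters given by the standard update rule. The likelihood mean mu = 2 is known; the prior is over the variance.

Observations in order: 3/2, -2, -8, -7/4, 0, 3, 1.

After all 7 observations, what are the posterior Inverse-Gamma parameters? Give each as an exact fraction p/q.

obs 1: x=3/2 → posterior Inverse-Gamma(5, 65/8)
obs 2: x=-2 → posterior Inverse-Gamma(11/2, 129/8)
obs 3: x=-8 → posterior Inverse-Gamma(6, 529/8)
obs 4: x=-7/4 → posterior Inverse-Gamma(13/2, 2341/32)
obs 5: x=0 → posterior Inverse-Gamma(7, 2405/32)
obs 6: x=3 → posterior Inverse-Gamma(15/2, 2421/32)
obs 7: x=1 → posterior Inverse-Gamma(8, 2437/32)

alpha=8, beta=2437/32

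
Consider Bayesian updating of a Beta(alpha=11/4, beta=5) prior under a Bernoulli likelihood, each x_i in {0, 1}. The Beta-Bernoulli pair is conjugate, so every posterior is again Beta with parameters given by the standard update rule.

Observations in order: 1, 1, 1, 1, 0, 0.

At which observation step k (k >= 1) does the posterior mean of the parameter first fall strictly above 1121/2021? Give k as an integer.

k = 4

obs 1: x=1 → posterior Beta(15/4, 5)
obs 2: x=1 → posterior Beta(19/4, 5)
obs 3: x=1 → posterior Beta(23/4, 5)
obs 4: x=1 → posterior Beta(27/4, 5)
obs 5: x=0 → posterior Beta(27/4, 6)
obs 6: x=0 → posterior Beta(27/4, 7)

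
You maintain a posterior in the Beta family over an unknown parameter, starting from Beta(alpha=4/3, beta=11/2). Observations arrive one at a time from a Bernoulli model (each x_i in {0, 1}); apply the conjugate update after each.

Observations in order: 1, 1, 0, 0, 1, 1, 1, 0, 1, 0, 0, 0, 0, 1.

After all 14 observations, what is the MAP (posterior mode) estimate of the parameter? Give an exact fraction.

44/113

obs 1: x=1 → posterior Beta(7/3, 11/2)
obs 2: x=1 → posterior Beta(10/3, 11/2)
obs 3: x=0 → posterior Beta(10/3, 13/2)
obs 4: x=0 → posterior Beta(10/3, 15/2)
obs 5: x=1 → posterior Beta(13/3, 15/2)
obs 6: x=1 → posterior Beta(16/3, 15/2)
obs 7: x=1 → posterior Beta(19/3, 15/2)
obs 8: x=0 → posterior Beta(19/3, 17/2)
obs 9: x=1 → posterior Beta(22/3, 17/2)
obs 10: x=0 → posterior Beta(22/3, 19/2)
obs 11: x=0 → posterior Beta(22/3, 21/2)
obs 12: x=0 → posterior Beta(22/3, 23/2)
obs 13: x=0 → posterior Beta(22/3, 25/2)
obs 14: x=1 → posterior Beta(25/3, 25/2)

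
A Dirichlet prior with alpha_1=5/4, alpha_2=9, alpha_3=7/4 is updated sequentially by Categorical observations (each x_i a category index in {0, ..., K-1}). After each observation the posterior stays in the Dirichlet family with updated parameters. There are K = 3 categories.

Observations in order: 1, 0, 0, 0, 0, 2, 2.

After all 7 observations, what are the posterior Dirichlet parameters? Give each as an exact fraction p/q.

alpha_1=21/4, alpha_2=10, alpha_3=15/4

obs 1: x=1 → posterior Dirichlet(5/4, 10, 7/4)
obs 2: x=0 → posterior Dirichlet(9/4, 10, 7/4)
obs 3: x=0 → posterior Dirichlet(13/4, 10, 7/4)
obs 4: x=0 → posterior Dirichlet(17/4, 10, 7/4)
obs 5: x=0 → posterior Dirichlet(21/4, 10, 7/4)
obs 6: x=2 → posterior Dirichlet(21/4, 10, 11/4)
obs 7: x=2 → posterior Dirichlet(21/4, 10, 15/4)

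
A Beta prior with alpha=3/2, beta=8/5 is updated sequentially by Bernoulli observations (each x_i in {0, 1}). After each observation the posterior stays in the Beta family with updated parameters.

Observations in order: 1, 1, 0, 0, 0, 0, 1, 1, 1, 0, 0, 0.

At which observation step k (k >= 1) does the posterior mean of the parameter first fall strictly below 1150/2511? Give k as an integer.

obs 1: x=1 → posterior Beta(5/2, 8/5)
obs 2: x=1 → posterior Beta(7/2, 8/5)
obs 3: x=0 → posterior Beta(7/2, 13/5)
obs 4: x=0 → posterior Beta(7/2, 18/5)
obs 5: x=0 → posterior Beta(7/2, 23/5)
obs 6: x=0 → posterior Beta(7/2, 28/5)
obs 7: x=1 → posterior Beta(9/2, 28/5)
obs 8: x=1 → posterior Beta(11/2, 28/5)
obs 9: x=1 → posterior Beta(13/2, 28/5)
obs 10: x=0 → posterior Beta(13/2, 33/5)
obs 11: x=0 → posterior Beta(13/2, 38/5)
obs 12: x=0 → posterior Beta(13/2, 43/5)

k = 5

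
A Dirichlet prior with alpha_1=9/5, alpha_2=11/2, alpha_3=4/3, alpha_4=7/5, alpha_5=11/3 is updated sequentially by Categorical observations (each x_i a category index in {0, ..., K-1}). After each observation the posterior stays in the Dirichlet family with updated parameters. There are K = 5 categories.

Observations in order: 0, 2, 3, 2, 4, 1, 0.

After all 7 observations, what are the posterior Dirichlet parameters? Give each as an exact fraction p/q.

obs 1: x=0 → posterior Dirichlet(14/5, 11/2, 4/3, 7/5, 11/3)
obs 2: x=2 → posterior Dirichlet(14/5, 11/2, 7/3, 7/5, 11/3)
obs 3: x=3 → posterior Dirichlet(14/5, 11/2, 7/3, 12/5, 11/3)
obs 4: x=2 → posterior Dirichlet(14/5, 11/2, 10/3, 12/5, 11/3)
obs 5: x=4 → posterior Dirichlet(14/5, 11/2, 10/3, 12/5, 14/3)
obs 6: x=1 → posterior Dirichlet(14/5, 13/2, 10/3, 12/5, 14/3)
obs 7: x=0 → posterior Dirichlet(19/5, 13/2, 10/3, 12/5, 14/3)

alpha_1=19/5, alpha_2=13/2, alpha_3=10/3, alpha_4=12/5, alpha_5=14/3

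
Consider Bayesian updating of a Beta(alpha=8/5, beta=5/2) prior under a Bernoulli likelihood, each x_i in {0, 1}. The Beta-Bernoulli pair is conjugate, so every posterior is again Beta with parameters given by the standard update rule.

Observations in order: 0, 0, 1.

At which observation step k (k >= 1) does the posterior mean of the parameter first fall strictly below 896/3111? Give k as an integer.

obs 1: x=0 → posterior Beta(8/5, 7/2)
obs 2: x=0 → posterior Beta(8/5, 9/2)
obs 3: x=1 → posterior Beta(13/5, 9/2)

k = 2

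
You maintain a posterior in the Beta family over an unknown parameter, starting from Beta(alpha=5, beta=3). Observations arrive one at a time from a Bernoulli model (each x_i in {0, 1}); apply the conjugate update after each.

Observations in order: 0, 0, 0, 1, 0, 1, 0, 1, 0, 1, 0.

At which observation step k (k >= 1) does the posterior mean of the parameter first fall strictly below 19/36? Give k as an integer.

k = 2

obs 1: x=0 → posterior Beta(5, 4)
obs 2: x=0 → posterior Beta(5, 5)
obs 3: x=0 → posterior Beta(5, 6)
obs 4: x=1 → posterior Beta(6, 6)
obs 5: x=0 → posterior Beta(6, 7)
obs 6: x=1 → posterior Beta(7, 7)
obs 7: x=0 → posterior Beta(7, 8)
obs 8: x=1 → posterior Beta(8, 8)
obs 9: x=0 → posterior Beta(8, 9)
obs 10: x=1 → posterior Beta(9, 9)
obs 11: x=0 → posterior Beta(9, 10)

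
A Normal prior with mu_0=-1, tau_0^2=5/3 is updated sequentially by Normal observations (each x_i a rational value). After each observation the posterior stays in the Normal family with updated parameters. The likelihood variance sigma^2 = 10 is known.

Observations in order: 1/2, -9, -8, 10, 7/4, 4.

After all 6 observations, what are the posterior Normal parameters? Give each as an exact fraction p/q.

mu_0=-9/16, tau_0^2=5/6

obs 1: x=1/2 → posterior Normal(-11/14, 10/7)
obs 2: x=-9 → posterior Normal(-29/16, 5/4)
obs 3: x=-8 → posterior Normal(-5/2, 10/9)
obs 4: x=10 → posterior Normal(-5/4, 1)
obs 5: x=7/4 → posterior Normal(-43/44, 10/11)
obs 6: x=4 → posterior Normal(-9/16, 5/6)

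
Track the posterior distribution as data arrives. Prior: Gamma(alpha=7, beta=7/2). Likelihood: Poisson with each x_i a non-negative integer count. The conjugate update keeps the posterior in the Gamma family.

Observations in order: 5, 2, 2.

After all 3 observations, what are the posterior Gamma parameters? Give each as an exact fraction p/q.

alpha=16, beta=13/2

obs 1: x=5 → posterior Gamma(12, 9/2)
obs 2: x=2 → posterior Gamma(14, 11/2)
obs 3: x=2 → posterior Gamma(16, 13/2)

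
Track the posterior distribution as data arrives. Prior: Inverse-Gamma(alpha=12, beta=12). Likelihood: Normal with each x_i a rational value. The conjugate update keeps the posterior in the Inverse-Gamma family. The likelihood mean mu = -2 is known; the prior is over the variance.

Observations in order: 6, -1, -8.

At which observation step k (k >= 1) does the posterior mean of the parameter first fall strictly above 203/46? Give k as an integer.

obs 1: x=6 → posterior Inverse-Gamma(25/2, 44)
obs 2: x=-1 → posterior Inverse-Gamma(13, 89/2)
obs 3: x=-8 → posterior Inverse-Gamma(27/2, 125/2)

k = 3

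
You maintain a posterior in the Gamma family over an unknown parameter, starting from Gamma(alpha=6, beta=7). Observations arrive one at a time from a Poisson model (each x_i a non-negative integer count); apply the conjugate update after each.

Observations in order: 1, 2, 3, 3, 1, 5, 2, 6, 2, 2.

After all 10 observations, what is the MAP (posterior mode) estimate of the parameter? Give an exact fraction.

obs 1: x=1 → posterior Gamma(7, 8)
obs 2: x=2 → posterior Gamma(9, 9)
obs 3: x=3 → posterior Gamma(12, 10)
obs 4: x=3 → posterior Gamma(15, 11)
obs 5: x=1 → posterior Gamma(16, 12)
obs 6: x=5 → posterior Gamma(21, 13)
obs 7: x=2 → posterior Gamma(23, 14)
obs 8: x=6 → posterior Gamma(29, 15)
obs 9: x=2 → posterior Gamma(31, 16)
obs 10: x=2 → posterior Gamma(33, 17)

32/17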